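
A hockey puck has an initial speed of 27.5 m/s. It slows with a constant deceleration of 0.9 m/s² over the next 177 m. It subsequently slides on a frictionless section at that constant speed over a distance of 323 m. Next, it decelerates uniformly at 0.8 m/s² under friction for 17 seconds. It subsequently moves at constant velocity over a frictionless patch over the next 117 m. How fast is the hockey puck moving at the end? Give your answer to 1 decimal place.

Phase 1 (decelerating): v₀ = 27.5 m/s, a = -0.9 m/s².
v² = v₀² + 2aΔx = 27.5² + 2·-0.9·177 = 438 → v = 20.9 m/s
t = (v − v₀)/a = (20.9 − 27.5)/-0.9 = 7.31 s

Phase 2 (constant speed): v₀ = 20.9 m/s, a = 0 m/s².
Constant speed: t = d/v = 323/20.9 = 15.4 s

Phase 3 (decelerating): v₀ = 20.9 m/s, a = -0.8 m/s².
v = v₀ + at = 20.9 + (-0.8)(17) = 7.32 m/s
Δx = v₀t + ½at² = 20.9·17 + 0.5·-0.8·17² = 240 m

Phase 4 (constant speed): v₀ = 7.32 m/s, a = 0 m/s².
Constant speed: t = d/v = 117/7.32 = 16.0 s
Final speed = 7.32 m/s

7.3 m/s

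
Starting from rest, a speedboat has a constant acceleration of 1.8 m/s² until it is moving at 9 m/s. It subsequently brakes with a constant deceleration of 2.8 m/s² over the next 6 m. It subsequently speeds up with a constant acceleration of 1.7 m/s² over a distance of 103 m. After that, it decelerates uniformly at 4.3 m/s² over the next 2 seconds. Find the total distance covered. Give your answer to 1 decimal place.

Phase 1 (accelerating): v₀ = 0 m/s, a = 1.8 m/s².
v = v₀ + at → t = (9 − 0) / 1.8 = 5.00 s
v² = v₀² + 2aΔx → Δx = (9² − 0²)/(2·1.8) = 22.5 m

Phase 2 (decelerating): v₀ = 9.00 m/s, a = -2.8 m/s².
v² = v₀² + 2aΔx = 9.00² + 2·-2.8·6 = 47.4 → v = 6.88 m/s
t = (v − v₀)/a = (6.88 − 9.00)/-2.8 = 0.755 s

Phase 3 (accelerating): v₀ = 6.88 m/s, a = 1.7 m/s².
v² = v₀² + 2aΔx = 6.88² + 2·1.7·103 = 398 → v = 19.9 m/s
t = (v − v₀)/a = (19.9 − 6.88)/1.7 = 7.68 s

Phase 4 (decelerating): v₀ = 19.9 m/s, a = -4.3 m/s².
v = v₀ + at = 19.9 + (-4.3)(2) = 11.3 m/s
Δx = v₀t + ½at² = 19.9·2 + 0.5·-4.3·2² = 31.3 m
Total distance = 22.5 + 6.00 + 103 + 31.3 = 163 m

162.8 m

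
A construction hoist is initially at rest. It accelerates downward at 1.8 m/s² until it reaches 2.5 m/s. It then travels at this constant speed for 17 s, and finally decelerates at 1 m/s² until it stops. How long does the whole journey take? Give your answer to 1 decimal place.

Phase 1 (accelerating): v₀ = 0 m/s, a = 1.8 m/s².
v = v₀ + at → t = (2.5 − 0) / 1.8 = 1.39 s
v² = v₀² + 2aΔx → Δx = (2.5² − 0²)/(2·1.8) = 1.74 m

Phase 2 (constant speed): v₀ = 2.50 m/s, a = 0 m/s².
v = v₀ + at = 2.50 + (0)(17) = 2.50 m/s
Δx = v₀t + ½at² = 2.50·17 + 0.5·0·17² = 42.5 m

Phase 3 (decelerating): v₀ = 2.50 m/s, a = -1 m/s².
v = v₀ + at → t = (0 − 2.50) / -1 = 2.50 s
v² = v₀² + 2aΔx → Δx = (0² − 2.50²)/(2·-1) = 3.12 m
Total time = 1.39 + 17.0 + 2.50 = 20.9 s

20.9 s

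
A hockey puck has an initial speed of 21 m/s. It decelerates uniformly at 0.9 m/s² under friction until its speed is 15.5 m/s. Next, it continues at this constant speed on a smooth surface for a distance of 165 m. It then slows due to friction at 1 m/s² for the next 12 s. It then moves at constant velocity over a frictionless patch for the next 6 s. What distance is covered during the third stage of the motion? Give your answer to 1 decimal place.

Phase 1 (decelerating): v₀ = 21.0 m/s, a = -0.9 m/s².
v = v₀ + at → t = (15.5 − 21.0) / -0.9 = 6.11 s
v² = v₀² + 2aΔx → Δx = (15.5² − 21.0²)/(2·-0.9) = 112 m

Phase 2 (constant speed): v₀ = 15.5 m/s, a = 0 m/s².
Constant speed: t = d/v = 165/15.5 = 10.6 s

Phase 3 (decelerating): v₀ = 15.5 m/s, a = -1 m/s².
v = v₀ + at = 15.5 + (-1)(12) = 3.50 m/s
Δx = v₀t + ½at² = 15.5·12 + 0.5·-1·12² = 114 m
Distance in phase 3 = 114 m

114.0 m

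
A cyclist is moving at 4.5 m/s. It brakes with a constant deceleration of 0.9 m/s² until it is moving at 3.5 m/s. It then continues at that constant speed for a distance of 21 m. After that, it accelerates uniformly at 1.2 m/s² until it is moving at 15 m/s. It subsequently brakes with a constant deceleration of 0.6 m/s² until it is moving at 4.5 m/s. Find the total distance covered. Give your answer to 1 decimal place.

Phase 1 (decelerating): v₀ = 4.50 m/s, a = -0.9 m/s².
v = v₀ + at → t = (3.5 − 4.50) / -0.9 = 1.11 s
v² = v₀² + 2aΔx → Δx = (3.5² − 4.50²)/(2·-0.9) = 4.44 m

Phase 2 (constant speed): v₀ = 3.50 m/s, a = 0 m/s².
Constant speed: t = d/v = 21/3.50 = 6.00 s

Phase 3 (accelerating): v₀ = 3.50 m/s, a = 1.2 m/s².
v = v₀ + at → t = (15 − 3.50) / 1.2 = 9.58 s
v² = v₀² + 2aΔx → Δx = (15² − 3.50²)/(2·1.2) = 88.6 m

Phase 4 (decelerating): v₀ = 15.0 m/s, a = -0.6 m/s².
v = v₀ + at → t = (4.5 − 15.0) / -0.6 = 17.5 s
v² = v₀² + 2aΔx → Δx = (4.5² − 15.0²)/(2·-0.6) = 171 m
Total distance = 4.44 + 21.0 + 88.6 + 171 = 285 m

284.7 m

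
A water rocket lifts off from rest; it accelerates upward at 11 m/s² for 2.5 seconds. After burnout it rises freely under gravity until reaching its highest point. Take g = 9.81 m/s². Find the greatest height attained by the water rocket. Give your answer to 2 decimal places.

Phase 1 (powered ascent): v₀ = 0 m/s, a = 11 m/s².
v = v₀ + at = 0 + (11)(2.5) = 27.5 m/s
Δx = v₀t + ½at² = 0·2.5 + 0.5·11·2.5² = 34.4 m

Phase 2 (coasting upward): v₀ = 27.5 m/s, a = -9.81 m/s².
v = v₀ + at → t = (0 − 27.5) / -9.81 = 2.80 s
v² = v₀² + 2aΔx → Δx = (0² − 27.5²)/(2·-9.81) = 38.5 m
Maximum height = 34.4 + 38.5 = 72.9 m

72.92 m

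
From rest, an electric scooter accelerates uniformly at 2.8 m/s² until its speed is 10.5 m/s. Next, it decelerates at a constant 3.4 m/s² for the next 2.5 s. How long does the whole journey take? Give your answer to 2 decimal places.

Phase 1 (accelerating): v₀ = 0 m/s, a = 2.8 m/s².
v = v₀ + at → t = (10.5 − 0) / 2.8 = 3.75 s
v² = v₀² + 2aΔx → Δx = (10.5² − 0²)/(2·2.8) = 19.7 m

Phase 2 (decelerating): v₀ = 10.5 m/s, a = -3.4 m/s².
v = v₀ + at = 10.5 + (-3.4)(2.5) = 2.00 m/s
Δx = v₀t + ½at² = 10.5·2.5 + 0.5·-3.4·2.5² = 15.6 m
Total time = 3.75 + 2.50 = 6.25 s

6.25 s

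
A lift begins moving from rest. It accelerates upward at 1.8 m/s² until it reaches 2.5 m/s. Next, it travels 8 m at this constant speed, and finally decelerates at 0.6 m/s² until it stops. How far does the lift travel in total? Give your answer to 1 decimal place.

14.9 m

Phase 1 (accelerating): v₀ = 0 m/s, a = 1.8 m/s².
v = v₀ + at → t = (2.5 − 0) / 1.8 = 1.39 s
v² = v₀² + 2aΔx → Δx = (2.5² − 0²)/(2·1.8) = 1.74 m

Phase 2 (constant speed): v₀ = 2.50 m/s, a = 0 m/s².
Constant speed: t = d/v = 8/2.50 = 3.20 s

Phase 3 (decelerating): v₀ = 2.50 m/s, a = -0.6 m/s².
v = v₀ + at → t = (0 − 2.50) / -0.6 = 4.17 s
v² = v₀² + 2aΔx → Δx = (0² − 2.50²)/(2·-0.6) = 5.21 m
Total distance = 1.74 + 8.00 + 5.21 = 14.9 m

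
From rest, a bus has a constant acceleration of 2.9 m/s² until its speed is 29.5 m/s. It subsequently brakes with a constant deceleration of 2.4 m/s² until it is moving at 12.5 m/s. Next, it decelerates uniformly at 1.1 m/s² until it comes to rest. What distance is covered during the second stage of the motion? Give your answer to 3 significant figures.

Phase 1 (accelerating): v₀ = 0 m/s, a = 2.9 m/s².
v = v₀ + at → t = (29.5 − 0) / 2.9 = 10.2 s
v² = v₀² + 2aΔx → Δx = (29.5² − 0²)/(2·2.9) = 150 m

Phase 2 (decelerating): v₀ = 29.5 m/s, a = -2.4 m/s².
v = v₀ + at → t = (12.5 − 29.5) / -2.4 = 7.08 s
v² = v₀² + 2aΔx → Δx = (12.5² − 29.5²)/(2·-2.4) = 149 m
Distance in phase 2 = 149 m

149 m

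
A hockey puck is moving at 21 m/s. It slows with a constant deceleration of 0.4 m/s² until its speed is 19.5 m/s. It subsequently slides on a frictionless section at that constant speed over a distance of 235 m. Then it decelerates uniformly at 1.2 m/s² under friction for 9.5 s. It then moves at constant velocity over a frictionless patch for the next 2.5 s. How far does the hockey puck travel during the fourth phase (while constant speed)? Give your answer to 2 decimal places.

Phase 1 (decelerating): v₀ = 21.0 m/s, a = -0.4 m/s².
v = v₀ + at → t = (19.5 − 21.0) / -0.4 = 3.75 s
v² = v₀² + 2aΔx → Δx = (19.5² − 21.0²)/(2·-0.4) = 75.9 m

Phase 2 (constant speed): v₀ = 19.5 m/s, a = 0 m/s².
Constant speed: t = d/v = 235/19.5 = 12.1 s

Phase 3 (decelerating): v₀ = 19.5 m/s, a = -1.2 m/s².
v = v₀ + at = 19.5 + (-1.2)(9.5) = 8.10 m/s
Δx = v₀t + ½at² = 19.5·9.5 + 0.5·-1.2·9.5² = 131 m

Phase 4 (constant speed): v₀ = 8.10 m/s, a = 0 m/s².
v = v₀ + at = 8.10 + (0)(2.5) = 8.10 m/s
Δx = v₀t + ½at² = 8.10·2.5 + 0.5·0·2.5² = 20.2 m
Distance in phase 4 = 20.2 m

20.25 m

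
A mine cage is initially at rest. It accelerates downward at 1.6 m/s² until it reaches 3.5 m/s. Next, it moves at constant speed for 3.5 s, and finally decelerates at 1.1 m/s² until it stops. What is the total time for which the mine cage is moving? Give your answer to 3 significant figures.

Phase 1 (accelerating): v₀ = 0 m/s, a = 1.6 m/s².
v = v₀ + at → t = (3.5 − 0) / 1.6 = 2.19 s
v² = v₀² + 2aΔx → Δx = (3.5² − 0²)/(2·1.6) = 3.83 m

Phase 2 (constant speed): v₀ = 3.50 m/s, a = 0 m/s².
v = v₀ + at = 3.50 + (0)(3.5) = 3.50 m/s
Δx = v₀t + ½at² = 3.50·3.5 + 0.5·0·3.5² = 12.2 m

Phase 3 (decelerating): v₀ = 3.50 m/s, a = -1.1 m/s².
v = v₀ + at → t = (0 − 3.50) / -1.1 = 3.18 s
v² = v₀² + 2aΔx → Δx = (0² − 3.50²)/(2·-1.1) = 5.57 m
Total time = 2.19 + 3.50 + 3.18 = 8.87 s

8.87 s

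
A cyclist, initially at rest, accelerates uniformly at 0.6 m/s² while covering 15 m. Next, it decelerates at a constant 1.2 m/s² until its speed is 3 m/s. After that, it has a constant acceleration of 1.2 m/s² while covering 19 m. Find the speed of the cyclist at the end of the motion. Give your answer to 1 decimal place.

7.4 m/s

Phase 1 (accelerating): v₀ = 0 m/s, a = 0.6 m/s².
v² = v₀² + 2aΔx = 0² + 2·0.6·15 = 18.0 → v = 4.24 m/s
t = (v − v₀)/a = (4.24 − 0)/0.6 = 7.07 s

Phase 2 (decelerating): v₀ = 4.24 m/s, a = -1.2 m/s².
v = v₀ + at → t = (3 − 4.24) / -1.2 = 1.04 s
v² = v₀² + 2aΔx → Δx = (3² − 4.24²)/(2·-1.2) = 3.75 m

Phase 3 (accelerating): v₀ = 3.00 m/s, a = 1.2 m/s².
v² = v₀² + 2aΔx = 3.00² + 2·1.2·19 = 54.6 → v = 7.39 m/s
t = (v − v₀)/a = (7.39 − 3.00)/1.2 = 3.66 s
Final speed = 7.39 m/s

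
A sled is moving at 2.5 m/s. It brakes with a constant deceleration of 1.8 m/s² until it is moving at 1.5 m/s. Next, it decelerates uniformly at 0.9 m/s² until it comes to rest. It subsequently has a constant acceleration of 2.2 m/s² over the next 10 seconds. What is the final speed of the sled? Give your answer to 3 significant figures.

22.0 m/s

Phase 1 (decelerating): v₀ = 2.50 m/s, a = -1.8 m/s².
v = v₀ + at → t = (1.5 − 2.50) / -1.8 = 0.556 s
v² = v₀² + 2aΔx → Δx = (1.5² − 2.50²)/(2·-1.8) = 1.11 m

Phase 2 (decelerating): v₀ = 1.50 m/s, a = -0.9 m/s².
v = v₀ + at → t = (0 − 1.50) / -0.9 = 1.67 s
v² = v₀² + 2aΔx → Δx = (0² − 1.50²)/(2·-0.9) = 1.25 m

Phase 3 (accelerating): v₀ = 0 m/s, a = 2.2 m/s².
v = v₀ + at = 0 + (2.2)(10) = 22.0 m/s
Δx = v₀t + ½at² = 0·10 + 0.5·2.2·10² = 110 m
Final speed = 22.0 m/s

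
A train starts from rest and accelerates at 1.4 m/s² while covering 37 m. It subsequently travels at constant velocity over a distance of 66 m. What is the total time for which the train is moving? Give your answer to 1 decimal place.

Phase 1 (accelerating): v₀ = 0 m/s, a = 1.4 m/s².
v² = v₀² + 2aΔx = 0² + 2·1.4·37 = 104 → v = 10.2 m/s
t = (v − v₀)/a = (10.2 − 0)/1.4 = 7.27 s

Phase 2 (constant speed): v₀ = 10.2 m/s, a = 0 m/s².
Constant speed: t = d/v = 66/10.2 = 6.48 s
Total time = 7.27 + 6.48 = 13.8 s

13.8 s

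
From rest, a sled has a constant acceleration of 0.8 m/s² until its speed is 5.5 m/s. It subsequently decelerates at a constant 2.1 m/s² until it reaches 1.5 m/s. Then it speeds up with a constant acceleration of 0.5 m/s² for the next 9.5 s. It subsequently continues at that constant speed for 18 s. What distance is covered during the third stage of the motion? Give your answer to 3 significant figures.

Phase 1 (accelerating): v₀ = 0 m/s, a = 0.8 m/s².
v = v₀ + at → t = (5.5 − 0) / 0.8 = 6.88 s
v² = v₀² + 2aΔx → Δx = (5.5² − 0²)/(2·0.8) = 18.9 m

Phase 2 (decelerating): v₀ = 5.50 m/s, a = -2.1 m/s².
v = v₀ + at → t = (1.5 − 5.50) / -2.1 = 1.90 s
v² = v₀² + 2aΔx → Δx = (1.5² − 5.50²)/(2·-2.1) = 6.67 m

Phase 3 (accelerating): v₀ = 1.50 m/s, a = 0.5 m/s².
v = v₀ + at = 1.50 + (0.5)(9.5) = 6.25 m/s
Δx = v₀t + ½at² = 1.50·9.5 + 0.5·0.5·9.5² = 36.8 m
Distance in phase 3 = 36.8 m

36.8 m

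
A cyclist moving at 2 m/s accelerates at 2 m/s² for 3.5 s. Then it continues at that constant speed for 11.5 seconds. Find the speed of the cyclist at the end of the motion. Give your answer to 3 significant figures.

Phase 1 (accelerating): v₀ = 2.00 m/s, a = 2 m/s².
v = v₀ + at = 2.00 + (2)(3.5) = 9.00 m/s
Δx = v₀t + ½at² = 2.00·3.5 + 0.5·2·3.5² = 19.2 m

Phase 2 (constant speed): v₀ = 9.00 m/s, a = 0 m/s².
v = v₀ + at = 9.00 + (0)(11.5) = 9.00 m/s
Δx = v₀t + ½at² = 9.00·11.5 + 0.5·0·11.5² = 104 m
Final speed = 9.00 m/s

9.00 m/s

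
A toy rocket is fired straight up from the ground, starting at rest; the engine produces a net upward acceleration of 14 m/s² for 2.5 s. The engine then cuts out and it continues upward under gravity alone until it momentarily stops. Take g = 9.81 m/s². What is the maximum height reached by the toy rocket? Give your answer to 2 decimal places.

106.19 m

Phase 1 (powered ascent): v₀ = 0 m/s, a = 14 m/s².
v = v₀ + at = 0 + (14)(2.5) = 35.0 m/s
Δx = v₀t + ½at² = 0·2.5 + 0.5·14·2.5² = 43.8 m

Phase 2 (coasting upward): v₀ = 35.0 m/s, a = -9.81 m/s².
v = v₀ + at → t = (0 − 35.0) / -9.81 = 3.57 s
v² = v₀² + 2aΔx → Δx = (0² − 35.0²)/(2·-9.81) = 62.4 m
Maximum height = 43.8 + 62.4 = 106 m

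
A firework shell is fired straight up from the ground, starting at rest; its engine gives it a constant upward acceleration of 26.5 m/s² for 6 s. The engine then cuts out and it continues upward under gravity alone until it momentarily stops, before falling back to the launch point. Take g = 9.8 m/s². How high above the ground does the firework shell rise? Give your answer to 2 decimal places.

Phase 1 (powered ascent): v₀ = 0 m/s, a = 26.5 m/s².
v = v₀ + at = 0 + (26.5)(6) = 159 m/s
Δx = v₀t + ½at² = 0·6 + 0.5·26.5·6² = 477 m

Phase 2 (coasting upward): v₀ = 159 m/s, a = -9.8 m/s².
v = v₀ + at → t = (0 − 159) / -9.8 = 16.2 s
v² = v₀² + 2aΔx → Δx = (0² − 159²)/(2·-9.8) = 1290 m
Maximum height = 477 + 1290 = 1770 m

1766.85 m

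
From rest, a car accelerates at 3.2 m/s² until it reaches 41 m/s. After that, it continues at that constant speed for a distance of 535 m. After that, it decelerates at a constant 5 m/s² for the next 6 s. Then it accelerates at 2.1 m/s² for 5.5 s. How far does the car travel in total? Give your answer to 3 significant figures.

1050 m

Phase 1 (accelerating): v₀ = 0 m/s, a = 3.2 m/s².
v = v₀ + at → t = (41 − 0) / 3.2 = 12.8 s
v² = v₀² + 2aΔx → Δx = (41² − 0²)/(2·3.2) = 263 m

Phase 2 (constant speed): v₀ = 41.0 m/s, a = 0 m/s².
Constant speed: t = d/v = 535/41.0 = 13.0 s

Phase 3 (decelerating): v₀ = 41.0 m/s, a = -5 m/s².
v = v₀ + at = 41.0 + (-5)(6) = 11.0 m/s
Δx = v₀t + ½at² = 41.0·6 + 0.5·-5·6² = 156 m

Phase 4 (accelerating): v₀ = 11.0 m/s, a = 2.1 m/s².
v = v₀ + at = 11.0 + (2.1)(5.5) = 22.6 m/s
Δx = v₀t + ½at² = 11.0·5.5 + 0.5·2.1·5.5² = 92.3 m
Total distance = 263 + 535 + 156 + 92.3 = 1050 m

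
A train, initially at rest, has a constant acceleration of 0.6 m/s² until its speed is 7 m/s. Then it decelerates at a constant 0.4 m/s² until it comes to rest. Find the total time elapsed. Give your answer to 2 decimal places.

Phase 1 (accelerating): v₀ = 0 m/s, a = 0.6 m/s².
v = v₀ + at → t = (7 − 0) / 0.6 = 11.7 s
v² = v₀² + 2aΔx → Δx = (7² − 0²)/(2·0.6) = 40.8 m

Phase 2 (decelerating): v₀ = 7.00 m/s, a = -0.4 m/s².
v = v₀ + at → t = (0 − 7.00) / -0.4 = 17.5 s
v² = v₀² + 2aΔx → Δx = (0² − 7.00²)/(2·-0.4) = 61.2 m
Total time = 11.7 + 17.5 = 29.2 s

29.17 s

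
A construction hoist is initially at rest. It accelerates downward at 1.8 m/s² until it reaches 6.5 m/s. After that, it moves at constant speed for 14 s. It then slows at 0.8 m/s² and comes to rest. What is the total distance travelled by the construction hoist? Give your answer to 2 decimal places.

129.14 m

Phase 1 (accelerating): v₀ = 0 m/s, a = 1.8 m/s².
v = v₀ + at → t = (6.5 − 0) / 1.8 = 3.61 s
v² = v₀² + 2aΔx → Δx = (6.5² − 0²)/(2·1.8) = 11.7 m

Phase 2 (constant speed): v₀ = 6.50 m/s, a = 0 m/s².
v = v₀ + at = 6.50 + (0)(14) = 6.50 m/s
Δx = v₀t + ½at² = 6.50·14 + 0.5·0·14² = 91.0 m

Phase 3 (decelerating): v₀ = 6.50 m/s, a = -0.8 m/s².
v = v₀ + at → t = (0 − 6.50) / -0.8 = 8.12 s
v² = v₀² + 2aΔx → Δx = (0² − 6.50²)/(2·-0.8) = 26.4 m
Total distance = 11.7 + 91.0 + 26.4 = 129 m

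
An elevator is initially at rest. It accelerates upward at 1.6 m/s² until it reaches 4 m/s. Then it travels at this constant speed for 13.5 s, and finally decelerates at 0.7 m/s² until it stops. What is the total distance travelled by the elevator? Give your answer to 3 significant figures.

Phase 1 (accelerating): v₀ = 0 m/s, a = 1.6 m/s².
v = v₀ + at → t = (4 − 0) / 1.6 = 2.50 s
v² = v₀² + 2aΔx → Δx = (4² − 0²)/(2·1.6) = 5.00 m

Phase 2 (constant speed): v₀ = 4.00 m/s, a = 0 m/s².
v = v₀ + at = 4.00 + (0)(13.5) = 4.00 m/s
Δx = v₀t + ½at² = 4.00·13.5 + 0.5·0·13.5² = 54.0 m

Phase 3 (decelerating): v₀ = 4.00 m/s, a = -0.7 m/s².
v = v₀ + at → t = (0 − 4.00) / -0.7 = 5.71 s
v² = v₀² + 2aΔx → Δx = (0² − 4.00²)/(2·-0.7) = 11.4 m
Total distance = 5.00 + 54.0 + 11.4 = 70.4 m

70.4 m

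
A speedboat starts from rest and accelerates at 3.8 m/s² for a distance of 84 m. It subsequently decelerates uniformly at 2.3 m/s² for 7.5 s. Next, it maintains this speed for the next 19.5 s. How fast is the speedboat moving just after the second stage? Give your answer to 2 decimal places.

Phase 1 (accelerating): v₀ = 0 m/s, a = 3.8 m/s².
v² = v₀² + 2aΔx = 0² + 2·3.8·84 = 638 → v = 25.3 m/s
t = (v − v₀)/a = (25.3 − 0)/3.8 = 6.65 s

Phase 2 (decelerating): v₀ = 25.3 m/s, a = -2.3 m/s².
v = v₀ + at = 25.3 + (-2.3)(7.5) = 8.02 m/s
Δx = v₀t + ½at² = 25.3·7.5 + 0.5·-2.3·7.5² = 125 m
Speed at end of phase 2 = 8.02 m/s

8.02 m/s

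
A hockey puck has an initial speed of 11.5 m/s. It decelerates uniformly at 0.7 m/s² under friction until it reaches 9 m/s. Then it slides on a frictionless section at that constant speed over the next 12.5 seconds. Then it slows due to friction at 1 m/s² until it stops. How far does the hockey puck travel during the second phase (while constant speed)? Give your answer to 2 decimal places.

Phase 1 (decelerating): v₀ = 11.5 m/s, a = -0.7 m/s².
v = v₀ + at → t = (9 − 11.5) / -0.7 = 3.57 s
v² = v₀² + 2aΔx → Δx = (9² − 11.5²)/(2·-0.7) = 36.6 m

Phase 2 (constant speed): v₀ = 9.00 m/s, a = 0 m/s².
v = v₀ + at = 9.00 + (0)(12.5) = 9.00 m/s
Δx = v₀t + ½at² = 9.00·12.5 + 0.5·0·12.5² = 112 m
Distance in phase 2 = 112 m

112.50 m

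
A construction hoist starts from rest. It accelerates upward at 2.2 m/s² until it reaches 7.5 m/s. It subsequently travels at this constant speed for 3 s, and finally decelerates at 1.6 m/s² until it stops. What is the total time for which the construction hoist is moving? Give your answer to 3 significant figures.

Phase 1 (accelerating): v₀ = 0 m/s, a = 2.2 m/s².
v = v₀ + at → t = (7.5 − 0) / 2.2 = 3.41 s
v² = v₀² + 2aΔx → Δx = (7.5² − 0²)/(2·2.2) = 12.8 m

Phase 2 (constant speed): v₀ = 7.50 m/s, a = 0 m/s².
v = v₀ + at = 7.50 + (0)(3) = 7.50 m/s
Δx = v₀t + ½at² = 7.50·3 + 0.5·0·3² = 22.5 m

Phase 3 (decelerating): v₀ = 7.50 m/s, a = -1.6 m/s².
v = v₀ + at → t = (0 − 7.50) / -1.6 = 4.69 s
v² = v₀² + 2aΔx → Δx = (0² − 7.50²)/(2·-1.6) = 17.6 m
Total time = 3.41 + 3.00 + 4.69 = 11.1 s

11.1 s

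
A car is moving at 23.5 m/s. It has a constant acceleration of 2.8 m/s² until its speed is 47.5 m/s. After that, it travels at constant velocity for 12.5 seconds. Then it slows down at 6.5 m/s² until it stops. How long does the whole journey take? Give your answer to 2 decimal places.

Phase 1 (accelerating): v₀ = 23.5 m/s, a = 2.8 m/s².
v = v₀ + at → t = (47.5 − 23.5) / 2.8 = 8.57 s
v² = v₀² + 2aΔx → Δx = (47.5² − 23.5²)/(2·2.8) = 304 m

Phase 2 (constant speed): v₀ = 47.5 m/s, a = 0 m/s².
v = v₀ + at = 47.5 + (0)(12.5) = 47.5 m/s
Δx = v₀t + ½at² = 47.5·12.5 + 0.5·0·12.5² = 594 m

Phase 3 (decelerating): v₀ = 47.5 m/s, a = -6.5 m/s².
v = v₀ + at → t = (0 − 47.5) / -6.5 = 7.31 s
v² = v₀² + 2aΔx → Δx = (0² − 47.5²)/(2·-6.5) = 174 m
Total time = 8.57 + 12.5 + 7.31 = 28.4 s

28.38 s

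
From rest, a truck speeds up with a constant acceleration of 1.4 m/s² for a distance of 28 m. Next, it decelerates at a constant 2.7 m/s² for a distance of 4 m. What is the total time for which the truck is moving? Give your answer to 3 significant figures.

Phase 1 (accelerating): v₀ = 0 m/s, a = 1.4 m/s².
v² = v₀² + 2aΔx = 0² + 2·1.4·28 = 78.4 → v = 8.85 m/s
t = (v − v₀)/a = (8.85 − 0)/1.4 = 6.32 s

Phase 2 (decelerating): v₀ = 8.85 m/s, a = -2.7 m/s².
v² = v₀² + 2aΔx = 8.85² + 2·-2.7·4 = 56.8 → v = 7.54 m/s
t = (v − v₀)/a = (7.54 − 8.85)/-2.7 = 0.488 s
Total time = 6.32 + 0.488 = 6.81 s

6.81 s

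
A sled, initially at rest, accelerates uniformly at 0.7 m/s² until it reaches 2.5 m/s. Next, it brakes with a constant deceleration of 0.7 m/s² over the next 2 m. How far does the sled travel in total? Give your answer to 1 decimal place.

6.5 m

Phase 1 (accelerating): v₀ = 0 m/s, a = 0.7 m/s².
v = v₀ + at → t = (2.5 − 0) / 0.7 = 3.57 s
v² = v₀² + 2aΔx → Δx = (2.5² − 0²)/(2·0.7) = 4.46 m

Phase 2 (decelerating): v₀ = 2.50 m/s, a = -0.7 m/s².
v² = v₀² + 2aΔx = 2.50² + 2·-0.7·2 = 3.45 → v = 1.86 m/s
t = (v − v₀)/a = (1.86 − 2.50)/-0.7 = 0.918 s
Total distance = 4.46 + 2.00 = 6.46 m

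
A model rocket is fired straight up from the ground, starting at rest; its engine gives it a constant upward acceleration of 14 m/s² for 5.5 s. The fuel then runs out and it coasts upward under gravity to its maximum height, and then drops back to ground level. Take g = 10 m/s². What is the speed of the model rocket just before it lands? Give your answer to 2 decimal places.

Phase 1 (powered ascent): v₀ = 0 m/s, a = 14 m/s².
v = v₀ + at = 0 + (14)(5.5) = 77.0 m/s
Δx = v₀t + ½at² = 0·5.5 + 0.5·14·5.5² = 212 m

Phase 2 (coasting upward): v₀ = 77.0 m/s, a = -10 m/s².
v = v₀ + at → t = (0 − 77.0) / -10 = 7.70 s
v² = v₀² + 2aΔx → Δx = (0² − 77.0²)/(2·-10) = 296 m

Phase 3 (free fall): v₀ = 0 m/s, a = -10 m/s².
Falls 508 m from rest: t = √(2·508/10) = 10.1 s; v = g·t = 101 m/s.
Impact speed = 101 m/s

100.82 m/s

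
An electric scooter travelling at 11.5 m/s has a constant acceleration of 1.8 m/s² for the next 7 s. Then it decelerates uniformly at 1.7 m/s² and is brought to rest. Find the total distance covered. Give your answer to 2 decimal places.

295.43 m

Phase 1 (accelerating): v₀ = 11.5 m/s, a = 1.8 m/s².
v = v₀ + at = 11.5 + (1.8)(7) = 24.1 m/s
Δx = v₀t + ½at² = 11.5·7 + 0.5·1.8·7² = 125 m

Phase 2 (decelerating): v₀ = 24.1 m/s, a = -1.7 m/s².
v = v₀ + at → t = (0 − 24.1) / -1.7 = 14.2 s
v² = v₀² + 2aΔx → Δx = (0² − 24.1²)/(2·-1.7) = 171 m
Total distance = 125 + 171 = 295 m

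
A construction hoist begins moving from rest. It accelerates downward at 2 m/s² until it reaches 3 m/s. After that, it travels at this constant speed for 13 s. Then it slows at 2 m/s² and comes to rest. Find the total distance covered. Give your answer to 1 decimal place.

43.5 m

Phase 1 (accelerating): v₀ = 0 m/s, a = 2 m/s².
v = v₀ + at → t = (3 − 0) / 2 = 1.50 s
v² = v₀² + 2aΔx → Δx = (3² − 0²)/(2·2) = 2.25 m

Phase 2 (constant speed): v₀ = 3.00 m/s, a = 0 m/s².
v = v₀ + at = 3.00 + (0)(13) = 3.00 m/s
Δx = v₀t + ½at² = 3.00·13 + 0.5·0·13² = 39.0 m

Phase 3 (decelerating): v₀ = 3.00 m/s, a = -2 m/s².
v = v₀ + at → t = (0 − 3.00) / -2 = 1.50 s
v² = v₀² + 2aΔx → Δx = (0² − 3.00²)/(2·-2) = 2.25 m
Total distance = 2.25 + 39.0 + 2.25 = 43.5 m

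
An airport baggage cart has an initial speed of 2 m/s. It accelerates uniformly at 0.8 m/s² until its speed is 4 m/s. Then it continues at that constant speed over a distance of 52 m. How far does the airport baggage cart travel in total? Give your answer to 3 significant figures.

Phase 1 (accelerating): v₀ = 2.00 m/s, a = 0.8 m/s².
v = v₀ + at → t = (4 − 2.00) / 0.8 = 2.50 s
v² = v₀² + 2aΔx → Δx = (4² − 2.00²)/(2·0.8) = 7.50 m

Phase 2 (constant speed): v₀ = 4.00 m/s, a = 0 m/s².
Constant speed: t = d/v = 52/4.00 = 13.0 s
Total distance = 7.50 + 52.0 = 59.5 m

59.5 m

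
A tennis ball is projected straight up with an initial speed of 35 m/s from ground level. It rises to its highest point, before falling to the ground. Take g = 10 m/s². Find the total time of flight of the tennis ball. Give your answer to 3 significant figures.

Phase 1 (rising): v₀ = 35.0 m/s, a = -10 m/s².
v = v₀ + at → t = (0 − 35.0) / -10 = 3.50 s
v² = v₀² + 2aΔx → Δx = (0² − 35.0²)/(2·-10) = 61.2 m

Phase 2 (falling): v₀ = 0 m/s, a = -10 m/s².
Falls 61.2 m from rest: t = √(2·61.2/10) = 3.50 s; v = g·t = 35.0 m/s.
Total time = 3.50 + 3.50 = 7.00 s

7.00 s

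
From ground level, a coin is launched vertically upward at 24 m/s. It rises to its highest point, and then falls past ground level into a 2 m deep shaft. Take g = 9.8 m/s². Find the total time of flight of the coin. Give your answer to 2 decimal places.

4.98 s

Phase 1 (rising): v₀ = 24.0 m/s, a = -9.8 m/s².
v = v₀ + at → t = (0 − 24.0) / -9.8 = 2.45 s
v² = v₀² + 2aΔx → Δx = (0² − 24.0²)/(2·-9.8) = 29.4 m

Phase 2 (falling): v₀ = 0 m/s, a = -9.8 m/s².
Falls 31.4 m from rest: t = √(2·31.4/9.8) = 2.53 s; v = g·t = 24.8 m/s.
Total time = 2.45 + 2.53 = 4.98 s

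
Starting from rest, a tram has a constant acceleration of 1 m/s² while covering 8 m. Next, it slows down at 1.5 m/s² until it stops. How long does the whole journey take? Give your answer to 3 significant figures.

6.67 s

Phase 1 (accelerating): v₀ = 0 m/s, a = 1 m/s².
v² = v₀² + 2aΔx = 0² + 2·1·8 = 16.0 → v = 4.00 m/s
t = (v − v₀)/a = (4.00 − 0)/1 = 4.00 s

Phase 2 (decelerating): v₀ = 4.00 m/s, a = -1.5 m/s².
v = v₀ + at → t = (0 − 4.00) / -1.5 = 2.67 s
v² = v₀² + 2aΔx → Δx = (0² − 4.00²)/(2·-1.5) = 5.33 m
Total time = 4.00 + 2.67 = 6.67 s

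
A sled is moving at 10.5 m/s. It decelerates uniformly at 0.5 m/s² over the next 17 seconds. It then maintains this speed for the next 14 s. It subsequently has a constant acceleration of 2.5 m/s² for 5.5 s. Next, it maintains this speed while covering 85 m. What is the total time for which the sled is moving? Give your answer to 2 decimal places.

Phase 1 (decelerating): v₀ = 10.5 m/s, a = -0.5 m/s².
v = v₀ + at = 10.5 + (-0.5)(17) = 2.00 m/s
Δx = v₀t + ½at² = 10.5·17 + 0.5·-0.5·17² = 106 m

Phase 2 (constant speed): v₀ = 2.00 m/s, a = 0 m/s².
v = v₀ + at = 2.00 + (0)(14) = 2.00 m/s
Δx = v₀t + ½at² = 2.00·14 + 0.5·0·14² = 28.0 m

Phase 3 (accelerating): v₀ = 2.00 m/s, a = 2.5 m/s².
v = v₀ + at = 2.00 + (2.5)(5.5) = 15.8 m/s
Δx = v₀t + ½at² = 2.00·5.5 + 0.5·2.5·5.5² = 48.8 m

Phase 4 (constant speed): v₀ = 15.8 m/s, a = 0 m/s².
Constant speed: t = d/v = 85/15.8 = 5.40 s
Total time = 17.0 + 14.0 + 5.50 + 5.40 = 41.9 s

41.90 s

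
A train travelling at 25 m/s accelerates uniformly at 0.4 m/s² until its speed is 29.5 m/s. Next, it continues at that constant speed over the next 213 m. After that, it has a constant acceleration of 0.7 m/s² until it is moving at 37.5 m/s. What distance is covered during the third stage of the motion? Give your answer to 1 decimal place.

382.9 m

Phase 1 (accelerating): v₀ = 25.0 m/s, a = 0.4 m/s².
v = v₀ + at → t = (29.5 − 25.0) / 0.4 = 11.2 s
v² = v₀² + 2aΔx → Δx = (29.5² − 25.0²)/(2·0.4) = 307 m

Phase 2 (constant speed): v₀ = 29.5 m/s, a = 0 m/s².
Constant speed: t = d/v = 213/29.5 = 7.22 s

Phase 3 (accelerating): v₀ = 29.5 m/s, a = 0.7 m/s².
v = v₀ + at → t = (37.5 − 29.5) / 0.7 = 11.4 s
v² = v₀² + 2aΔx → Δx = (37.5² − 29.5²)/(2·0.7) = 383 m
Distance in phase 3 = 383 m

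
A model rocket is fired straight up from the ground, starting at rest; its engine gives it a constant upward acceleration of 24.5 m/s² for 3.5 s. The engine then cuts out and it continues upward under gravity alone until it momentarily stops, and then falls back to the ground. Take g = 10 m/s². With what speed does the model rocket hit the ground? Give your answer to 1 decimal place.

101.8 m/s

Phase 1 (powered ascent): v₀ = 0 m/s, a = 24.5 m/s².
v = v₀ + at = 0 + (24.5)(3.5) = 85.8 m/s
Δx = v₀t + ½at² = 0·3.5 + 0.5·24.5·3.5² = 150 m

Phase 2 (coasting upward): v₀ = 85.8 m/s, a = -10 m/s².
v = v₀ + at → t = (0 − 85.8) / -10 = 8.57 s
v² = v₀² + 2aΔx → Δx = (0² − 85.8²)/(2·-10) = 368 m

Phase 3 (free fall): v₀ = 0 m/s, a = -10 m/s².
Falls 518 m from rest: t = √(2·518/10) = 10.2 s; v = g·t = 102 m/s.
Impact speed = 102 m/s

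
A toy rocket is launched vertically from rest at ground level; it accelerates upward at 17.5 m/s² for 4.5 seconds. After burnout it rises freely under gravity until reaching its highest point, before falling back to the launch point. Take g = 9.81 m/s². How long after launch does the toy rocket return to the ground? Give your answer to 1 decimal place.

Phase 1 (powered ascent): v₀ = 0 m/s, a = 17.5 m/s².
v = v₀ + at = 0 + (17.5)(4.5) = 78.8 m/s
Δx = v₀t + ½at² = 0·4.5 + 0.5·17.5·4.5² = 177 m

Phase 2 (coasting upward): v₀ = 78.8 m/s, a = -9.81 m/s².
v = v₀ + at → t = (0 − 78.8) / -9.81 = 8.03 s
v² = v₀² + 2aΔx → Δx = (0² − 78.8²)/(2·-9.81) = 316 m

Phase 3 (free fall): v₀ = 0 m/s, a = -9.81 m/s².
Falls 493 m from rest: t = √(2·493/9.81) = 10.0 s; v = g·t = 98.4 m/s.
Total time = 4.50 + 8.03 + 10.0 = 22.6 s

22.6 s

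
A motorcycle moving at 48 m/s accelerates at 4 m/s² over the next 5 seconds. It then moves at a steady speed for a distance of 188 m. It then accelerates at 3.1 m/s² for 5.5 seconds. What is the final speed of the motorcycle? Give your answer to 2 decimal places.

85.05 m/s

Phase 1 (accelerating): v₀ = 48.0 m/s, a = 4 m/s².
v = v₀ + at = 48.0 + (4)(5) = 68.0 m/s
Δx = v₀t + ½at² = 48.0·5 + 0.5·4·5² = 290 m

Phase 2 (constant speed): v₀ = 68.0 m/s, a = 0 m/s².
Constant speed: t = d/v = 188/68.0 = 2.76 s

Phase 3 (accelerating): v₀ = 68.0 m/s, a = 3.1 m/s².
v = v₀ + at = 68.0 + (3.1)(5.5) = 85.0 m/s
Δx = v₀t + ½at² = 68.0·5.5 + 0.5·3.1·5.5² = 421 m
Final speed = 85.0 m/s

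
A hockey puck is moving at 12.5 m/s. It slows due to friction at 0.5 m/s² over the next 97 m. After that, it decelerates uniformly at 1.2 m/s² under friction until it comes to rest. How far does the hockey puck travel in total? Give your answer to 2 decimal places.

Phase 1 (decelerating): v₀ = 12.5 m/s, a = -0.5 m/s².
v² = v₀² + 2aΔx = 12.5² + 2·-0.5·97 = 59.2 → v = 7.70 m/s
t = (v − v₀)/a = (7.70 − 12.5)/-0.5 = 9.61 s

Phase 2 (decelerating): v₀ = 7.70 m/s, a = -1.2 m/s².
v = v₀ + at → t = (0 − 7.70) / -1.2 = 6.41 s
v² = v₀² + 2aΔx → Δx = (0² − 7.70²)/(2·-1.2) = 24.7 m
Total distance = 97.0 + 24.7 = 122 m

121.69 m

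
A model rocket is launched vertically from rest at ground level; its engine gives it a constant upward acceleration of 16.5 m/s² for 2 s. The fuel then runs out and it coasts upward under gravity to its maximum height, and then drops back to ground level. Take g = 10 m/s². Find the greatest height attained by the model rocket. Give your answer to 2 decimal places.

87.45 m

Phase 1 (powered ascent): v₀ = 0 m/s, a = 16.5 m/s².
v = v₀ + at = 0 + (16.5)(2) = 33.0 m/s
Δx = v₀t + ½at² = 0·2 + 0.5·16.5·2² = 33.0 m

Phase 2 (coasting upward): v₀ = 33.0 m/s, a = -10 m/s².
v = v₀ + at → t = (0 − 33.0) / -10 = 3.30 s
v² = v₀² + 2aΔx → Δx = (0² − 33.0²)/(2·-10) = 54.5 m
Maximum height = 33.0 + 54.5 = 87.5 m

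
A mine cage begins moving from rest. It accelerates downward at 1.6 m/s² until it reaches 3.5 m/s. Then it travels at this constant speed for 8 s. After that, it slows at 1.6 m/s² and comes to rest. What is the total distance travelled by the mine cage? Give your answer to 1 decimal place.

35.7 m

Phase 1 (accelerating): v₀ = 0 m/s, a = 1.6 m/s².
v = v₀ + at → t = (3.5 − 0) / 1.6 = 2.19 s
v² = v₀² + 2aΔx → Δx = (3.5² − 0²)/(2·1.6) = 3.83 m

Phase 2 (constant speed): v₀ = 3.50 m/s, a = 0 m/s².
v = v₀ + at = 3.50 + (0)(8) = 3.50 m/s
Δx = v₀t + ½at² = 3.50·8 + 0.5·0·8² = 28.0 m

Phase 3 (decelerating): v₀ = 3.50 m/s, a = -1.6 m/s².
v = v₀ + at → t = (0 − 3.50) / -1.6 = 2.19 s
v² = v₀² + 2aΔx → Δx = (0² − 3.50²)/(2·-1.6) = 3.83 m
Total distance = 3.83 + 28.0 + 3.83 = 35.7 m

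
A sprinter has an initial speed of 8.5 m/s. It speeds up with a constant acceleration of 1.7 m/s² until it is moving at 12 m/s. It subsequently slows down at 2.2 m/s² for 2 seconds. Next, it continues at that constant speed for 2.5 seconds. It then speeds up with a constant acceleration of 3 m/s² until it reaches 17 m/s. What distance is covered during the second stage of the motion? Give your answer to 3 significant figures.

19.6 m

Phase 1 (accelerating): v₀ = 8.50 m/s, a = 1.7 m/s².
v = v₀ + at → t = (12 − 8.50) / 1.7 = 2.06 s
v² = v₀² + 2aΔx → Δx = (12² − 8.50²)/(2·1.7) = 21.1 m

Phase 2 (decelerating): v₀ = 12.0 m/s, a = -2.2 m/s².
v = v₀ + at = 12.0 + (-2.2)(2) = 7.60 m/s
Δx = v₀t + ½at² = 12.0·2 + 0.5·-2.2·2² = 19.6 m
Distance in phase 2 = 19.6 m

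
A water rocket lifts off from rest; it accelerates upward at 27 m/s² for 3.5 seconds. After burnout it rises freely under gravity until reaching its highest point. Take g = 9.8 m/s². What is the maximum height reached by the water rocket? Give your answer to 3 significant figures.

Phase 1 (powered ascent): v₀ = 0 m/s, a = 27 m/s².
v = v₀ + at = 0 + (27)(3.5) = 94.5 m/s
Δx = v₀t + ½at² = 0·3.5 + 0.5·27·3.5² = 165 m

Phase 2 (coasting upward): v₀ = 94.5 m/s, a = -9.8 m/s².
v = v₀ + at → t = (0 − 94.5) / -9.8 = 9.64 s
v² = v₀² + 2aΔx → Δx = (0² − 94.5²)/(2·-9.8) = 456 m
Maximum height = 165 + 456 = 621 m

621 m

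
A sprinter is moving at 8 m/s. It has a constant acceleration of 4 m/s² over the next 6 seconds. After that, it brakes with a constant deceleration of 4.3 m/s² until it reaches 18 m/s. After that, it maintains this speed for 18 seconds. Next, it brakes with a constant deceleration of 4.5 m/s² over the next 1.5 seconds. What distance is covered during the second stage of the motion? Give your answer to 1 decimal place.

81.4 m

Phase 1 (accelerating): v₀ = 8.00 m/s, a = 4 m/s².
v = v₀ + at = 8.00 + (4)(6) = 32.0 m/s
Δx = v₀t + ½at² = 8.00·6 + 0.5·4·6² = 120 m

Phase 2 (decelerating): v₀ = 32.0 m/s, a = -4.3 m/s².
v = v₀ + at → t = (18 − 32.0) / -4.3 = 3.26 s
v² = v₀² + 2aΔx → Δx = (18² − 32.0²)/(2·-4.3) = 81.4 m
Distance in phase 2 = 81.4 m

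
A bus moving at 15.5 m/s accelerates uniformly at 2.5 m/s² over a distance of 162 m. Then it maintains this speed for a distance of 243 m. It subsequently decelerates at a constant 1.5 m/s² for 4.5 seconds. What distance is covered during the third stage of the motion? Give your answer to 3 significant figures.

131 m

Phase 1 (accelerating): v₀ = 15.5 m/s, a = 2.5 m/s².
v² = v₀² + 2aΔx = 15.5² + 2·2.5·162 = 1050 → v = 32.4 m/s
t = (v − v₀)/a = (32.4 − 15.5)/2.5 = 6.76 s

Phase 2 (constant speed): v₀ = 32.4 m/s, a = 0 m/s².
Constant speed: t = d/v = 243/32.4 = 7.50 s

Phase 3 (decelerating): v₀ = 32.4 m/s, a = -1.5 m/s².
v = v₀ + at = 32.4 + (-1.5)(4.5) = 25.7 m/s
Δx = v₀t + ½at² = 32.4·4.5 + 0.5·-1.5·4.5² = 131 m
Distance in phase 3 = 131 m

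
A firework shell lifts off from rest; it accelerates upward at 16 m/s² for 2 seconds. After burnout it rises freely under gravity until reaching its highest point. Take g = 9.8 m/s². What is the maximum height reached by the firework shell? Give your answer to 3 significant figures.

84.2 m

Phase 1 (powered ascent): v₀ = 0 m/s, a = 16 m/s².
v = v₀ + at = 0 + (16)(2) = 32.0 m/s
Δx = v₀t + ½at² = 0·2 + 0.5·16·2² = 32.0 m

Phase 2 (coasting upward): v₀ = 32.0 m/s, a = -9.8 m/s².
v = v₀ + at → t = (0 − 32.0) / -9.8 = 3.27 s
v² = v₀² + 2aΔx → Δx = (0² − 32.0²)/(2·-9.8) = 52.2 m
Maximum height = 32.0 + 52.2 = 84.2 m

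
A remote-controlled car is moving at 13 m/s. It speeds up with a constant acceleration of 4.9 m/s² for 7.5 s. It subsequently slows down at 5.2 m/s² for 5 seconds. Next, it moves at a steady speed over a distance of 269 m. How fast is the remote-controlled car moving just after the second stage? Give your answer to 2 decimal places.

23.75 m/s

Phase 1 (accelerating): v₀ = 13.0 m/s, a = 4.9 m/s².
v = v₀ + at = 13.0 + (4.9)(7.5) = 49.8 m/s
Δx = v₀t + ½at² = 13.0·7.5 + 0.5·4.9·7.5² = 235 m

Phase 2 (decelerating): v₀ = 49.8 m/s, a = -5.2 m/s².
v = v₀ + at = 49.8 + (-5.2)(5) = 23.8 m/s
Δx = v₀t + ½at² = 49.8·5 + 0.5·-5.2·5² = 184 m
Speed at end of phase 2 = 23.8 m/s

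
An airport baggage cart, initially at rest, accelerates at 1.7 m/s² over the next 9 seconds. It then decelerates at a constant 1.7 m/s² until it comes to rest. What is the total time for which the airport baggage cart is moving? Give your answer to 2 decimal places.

18.00 s

Phase 1 (accelerating): v₀ = 0 m/s, a = 1.7 m/s².
v = v₀ + at = 0 + (1.7)(9) = 15.3 m/s
Δx = v₀t + ½at² = 0·9 + 0.5·1.7·9² = 68.8 m

Phase 2 (decelerating): v₀ = 15.3 m/s, a = -1.7 m/s².
v = v₀ + at → t = (0 − 15.3) / -1.7 = 9.00 s
v² = v₀² + 2aΔx → Δx = (0² − 15.3²)/(2·-1.7) = 68.8 m
Total time = 9.00 + 9.00 = 18.0 s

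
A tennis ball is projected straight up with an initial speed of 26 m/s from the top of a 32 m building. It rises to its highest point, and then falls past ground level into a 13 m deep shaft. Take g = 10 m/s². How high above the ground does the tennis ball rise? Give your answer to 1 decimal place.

Phase 1 (rising): v₀ = 26.0 m/s, a = -10 m/s².
v = v₀ + at → t = (0 − 26.0) / -10 = 2.60 s
v² = v₀² + 2aΔx → Δx = (0² − 26.0²)/(2·-10) = 33.8 m
Maximum height = 32 + 33.8 = 65.8 m

65.8 m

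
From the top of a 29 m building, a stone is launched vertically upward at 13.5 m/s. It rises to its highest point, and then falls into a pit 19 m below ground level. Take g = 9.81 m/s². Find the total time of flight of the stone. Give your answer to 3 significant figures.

4.79 s

Phase 1 (rising): v₀ = 13.5 m/s, a = -9.81 m/s².
v = v₀ + at → t = (0 − 13.5) / -9.81 = 1.38 s
v² = v₀² + 2aΔx → Δx = (0² − 13.5²)/(2·-9.81) = 9.29 m

Phase 2 (falling): v₀ = 0 m/s, a = -9.81 m/s².
Falls 57.3 m from rest: t = √(2·57.3/9.81) = 3.42 s; v = g·t = 33.5 m/s.
Total time = 1.38 + 3.42 = 4.79 s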